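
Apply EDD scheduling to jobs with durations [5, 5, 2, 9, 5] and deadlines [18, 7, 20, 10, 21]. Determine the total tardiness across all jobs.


Sort by due date (EDD order): [(5, 7), (9, 10), (5, 18), (2, 20), (5, 21)]
Compute completion times and tardiness:
  Job 1: p=5, d=7, C=5, tardiness=max(0,5-7)=0
  Job 2: p=9, d=10, C=14, tardiness=max(0,14-10)=4
  Job 3: p=5, d=18, C=19, tardiness=max(0,19-18)=1
  Job 4: p=2, d=20, C=21, tardiness=max(0,21-20)=1
  Job 5: p=5, d=21, C=26, tardiness=max(0,26-21)=5
Total tardiness = 11

11


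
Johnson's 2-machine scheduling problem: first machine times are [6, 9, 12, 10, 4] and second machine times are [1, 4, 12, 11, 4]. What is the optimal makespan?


Apply Johnson's rule:
  Group 1 (a <= b): [(5, 4, 4), (4, 10, 11), (3, 12, 12)]
  Group 2 (a > b): [(2, 9, 4), (1, 6, 1)]
Optimal job order: [5, 4, 3, 2, 1]
Schedule:
  Job 5: M1 done at 4, M2 done at 8
  Job 4: M1 done at 14, M2 done at 25
  Job 3: M1 done at 26, M2 done at 38
  Job 2: M1 done at 35, M2 done at 42
  Job 1: M1 done at 41, M2 done at 43
Makespan = 43

43


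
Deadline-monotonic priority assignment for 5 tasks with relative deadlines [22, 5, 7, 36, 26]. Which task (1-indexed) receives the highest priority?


Sort tasks by relative deadline (ascending):
  Task 2: deadline = 5
  Task 3: deadline = 7
  Task 1: deadline = 22
  Task 5: deadline = 26
  Task 4: deadline = 36
Priority order (highest first): [2, 3, 1, 5, 4]
Highest priority task = 2

2


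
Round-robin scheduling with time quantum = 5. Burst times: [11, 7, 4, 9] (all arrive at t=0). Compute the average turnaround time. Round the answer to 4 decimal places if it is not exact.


Time quantum = 5
Execution trace:
  J1 runs 5 units, time = 5
  J2 runs 5 units, time = 10
  J3 runs 4 units, time = 14
  J4 runs 5 units, time = 19
  J1 runs 5 units, time = 24
  J2 runs 2 units, time = 26
  J4 runs 4 units, time = 30
  J1 runs 1 units, time = 31
Finish times: [31, 26, 14, 30]
Average turnaround = 101/4 = 25.25

25.25


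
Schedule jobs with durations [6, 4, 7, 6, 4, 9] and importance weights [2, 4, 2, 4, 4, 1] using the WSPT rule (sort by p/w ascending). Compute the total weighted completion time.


Compute p/w ratios and sort ascending (WSPT): [(4, 4), (4, 4), (6, 4), (6, 2), (7, 2), (9, 1)]
Compute weighted completion times:
  Job (p=4,w=4): C=4, w*C=4*4=16
  Job (p=4,w=4): C=8, w*C=4*8=32
  Job (p=6,w=4): C=14, w*C=4*14=56
  Job (p=6,w=2): C=20, w*C=2*20=40
  Job (p=7,w=2): C=27, w*C=2*27=54
  Job (p=9,w=1): C=36, w*C=1*36=36
Total weighted completion time = 234

234


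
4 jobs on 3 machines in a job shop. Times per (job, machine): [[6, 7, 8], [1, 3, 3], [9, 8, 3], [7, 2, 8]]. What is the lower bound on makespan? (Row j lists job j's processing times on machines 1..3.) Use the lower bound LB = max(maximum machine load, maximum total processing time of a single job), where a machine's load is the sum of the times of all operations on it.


Machine loads:
  Machine 1: 6 + 1 + 9 + 7 = 23
  Machine 2: 7 + 3 + 8 + 2 = 20
  Machine 3: 8 + 3 + 3 + 8 = 22
Max machine load = 23
Job totals:
  Job 1: 21
  Job 2: 7
  Job 3: 20
  Job 4: 17
Max job total = 21
Lower bound = max(23, 21) = 23

23


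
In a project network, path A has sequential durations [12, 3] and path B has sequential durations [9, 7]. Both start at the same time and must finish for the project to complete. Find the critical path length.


Path A total = 12 + 3 = 15
Path B total = 9 + 7 = 16
Critical path = longest path = max(15, 16) = 16

16


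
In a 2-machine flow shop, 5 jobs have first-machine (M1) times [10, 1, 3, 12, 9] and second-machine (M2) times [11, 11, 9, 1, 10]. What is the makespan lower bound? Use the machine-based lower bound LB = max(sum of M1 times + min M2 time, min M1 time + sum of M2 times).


LB1 = sum(M1 times) + min(M2 times) = 35 + 1 = 36
LB2 = min(M1 times) + sum(M2 times) = 1 + 42 = 43
Lower bound = max(LB1, LB2) = max(36, 43) = 43

43


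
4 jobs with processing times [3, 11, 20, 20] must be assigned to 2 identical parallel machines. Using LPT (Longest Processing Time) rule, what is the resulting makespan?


Sort jobs in decreasing order (LPT): [20, 20, 11, 3]
Assign each job to the least loaded machine:
  Machine 1: jobs [20, 11], load = 31
  Machine 2: jobs [20, 3], load = 23
Makespan = max load = 31

31


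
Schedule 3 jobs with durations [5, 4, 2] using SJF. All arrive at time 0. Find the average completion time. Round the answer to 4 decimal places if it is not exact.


SJF order (ascending): [2, 4, 5]
Completion times:
  Job 1: burst=2, C=2
  Job 2: burst=4, C=6
  Job 3: burst=5, C=11
Average completion = 19/3 = 6.3333

6.3333


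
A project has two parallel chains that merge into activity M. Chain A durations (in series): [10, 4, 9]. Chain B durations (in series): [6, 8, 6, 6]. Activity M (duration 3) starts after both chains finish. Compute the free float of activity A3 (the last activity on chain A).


ES(A3) = sum of predecessors on chain A = 14
EF(A3) = ES + duration = 14 + 9 = 23
Successor of A3 is M. ES(M) = max(sum(A), sum(B)) = max(23, 26) = 26
Free float = ES(successor) - EF(current) = 26 - 23 = 3

3


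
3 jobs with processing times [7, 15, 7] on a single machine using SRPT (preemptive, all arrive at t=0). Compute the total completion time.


Since all jobs arrive at t=0, SRPT equals SPT ordering.
SPT order: [7, 7, 15]
Completion times:
  Job 1: p=7, C=7
  Job 2: p=7, C=14
  Job 3: p=15, C=29
Total completion time = 7 + 14 + 29 = 50

50


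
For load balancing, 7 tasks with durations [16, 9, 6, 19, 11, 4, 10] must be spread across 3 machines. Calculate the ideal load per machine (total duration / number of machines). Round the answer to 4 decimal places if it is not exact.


Total processing time = 16 + 9 + 6 + 19 + 11 + 4 + 10 = 75
Number of machines = 3
Ideal balanced load = 75 / 3 = 25.0

25.0


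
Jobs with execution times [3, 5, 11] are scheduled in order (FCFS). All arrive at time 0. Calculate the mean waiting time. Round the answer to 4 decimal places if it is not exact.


FCFS order (as given): [3, 5, 11]
Waiting times:
  Job 1: wait = 0
  Job 2: wait = 3
  Job 3: wait = 8
Sum of waiting times = 11
Average waiting time = 11/3 = 3.6667

3.6667


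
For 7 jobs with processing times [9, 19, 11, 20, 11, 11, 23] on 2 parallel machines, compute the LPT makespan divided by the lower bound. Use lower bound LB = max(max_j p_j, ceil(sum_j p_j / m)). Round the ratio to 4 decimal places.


LPT order: [23, 20, 19, 11, 11, 11, 9]
Machine loads after assignment: [54, 50]
LPT makespan = 54
Lower bound = max(max_job, ceil(total/2)) = max(23, 52) = 52
Ratio = 54 / 52 = 1.0385

1.0385


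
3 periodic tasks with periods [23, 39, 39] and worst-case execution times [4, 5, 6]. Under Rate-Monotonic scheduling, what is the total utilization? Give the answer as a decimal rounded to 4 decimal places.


Compute individual utilizations (exact fractions):
  Task 1: C/T = 4/23 (approx. 0.1739)
  Task 2: C/T = 5/39 (approx. 0.1282)
  Task 3: C/T = 6/39 = 2/13 (approx. 0.1538)
Total utilization U = 4/23 + 5/39 + 2/13 = 409/897
Rounded to 4 decimal places: U = 0.4560
RM (Liu & Layland) bound for 3 tasks = 0.779763; compare with U = 409/897 (approx. 0.455964)
U <= bound, so schedulable by RM sufficient condition.

0.4560


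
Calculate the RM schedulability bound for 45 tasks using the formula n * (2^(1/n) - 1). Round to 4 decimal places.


Compute 2^(1/45) = 1.0155225125
Subtract 1: 1.0155225125 - 1 = 0.0155225125
Multiply by n: 45 * 0.0155225125 = 0.6985130625
Round to 4 dp: 0.6985

0.6985


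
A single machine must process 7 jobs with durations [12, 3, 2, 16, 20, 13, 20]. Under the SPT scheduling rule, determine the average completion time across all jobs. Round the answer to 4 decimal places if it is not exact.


Sort jobs by processing time (SPT order): [2, 3, 12, 13, 16, 20, 20]
Compute completion times sequentially:
  Job 1: processing = 2, completes at 2
  Job 2: processing = 3, completes at 5
  Job 3: processing = 12, completes at 17
  Job 4: processing = 13, completes at 30
  Job 5: processing = 16, completes at 46
  Job 6: processing = 20, completes at 66
  Job 7: processing = 20, completes at 86
Sum of completion times = 252
Average completion time = 252/7 = 36.0

36.0


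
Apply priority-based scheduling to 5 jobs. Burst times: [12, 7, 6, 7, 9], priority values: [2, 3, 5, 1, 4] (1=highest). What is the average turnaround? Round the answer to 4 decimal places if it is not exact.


Sort by priority (ascending = highest first):
Order: [(1, 7), (2, 12), (3, 7), (4, 9), (5, 6)]
Completion times:
  Priority 1, burst=7, C=7
  Priority 2, burst=12, C=19
  Priority 3, burst=7, C=26
  Priority 4, burst=9, C=35
  Priority 5, burst=6, C=41
Average turnaround = 128/5 = 25.6

25.6


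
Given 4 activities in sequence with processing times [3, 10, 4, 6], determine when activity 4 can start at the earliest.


Activity 4 starts after activities 1 through 3 complete.
Predecessor durations: [3, 10, 4]
ES = 3 + 10 + 4 = 17

17


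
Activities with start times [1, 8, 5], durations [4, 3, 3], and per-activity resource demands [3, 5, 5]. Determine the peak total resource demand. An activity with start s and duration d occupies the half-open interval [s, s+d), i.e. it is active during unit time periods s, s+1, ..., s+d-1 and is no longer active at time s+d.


Each activity i is active on [start_i, start_i + duration_i).
Compute total resource usage per time slot:
  t=0: active resources = [], total = 0
  t=1: active resources = [3], total = 3
  t=2: active resources = [3], total = 3
  t=3: active resources = [3], total = 3
  t=4: active resources = [3], total = 3
  t=5: active resources = [5], total = 5
  t=6: active resources = [5], total = 5
  t=7: active resources = [5], total = 5
  t=8: active resources = [5], total = 5
  t=9: active resources = [5], total = 5
  t=10: active resources = [5], total = 5
Peak resource demand = 5

5


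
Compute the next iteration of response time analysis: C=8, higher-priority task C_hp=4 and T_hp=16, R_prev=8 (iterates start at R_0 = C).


R_next = C + ceil(R_prev / T_hp) * C_hp
ceil(8 / 16) = ceil(0.5) = 1
Interference = 1 * 4 = 4
R_next = 8 + 4 = 12

12


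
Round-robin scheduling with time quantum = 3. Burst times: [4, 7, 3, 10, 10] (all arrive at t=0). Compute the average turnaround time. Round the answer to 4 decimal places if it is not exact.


Time quantum = 3
Execution trace:
  J1 runs 3 units, time = 3
  J2 runs 3 units, time = 6
  J3 runs 3 units, time = 9
  J4 runs 3 units, time = 12
  J5 runs 3 units, time = 15
  J1 runs 1 units, time = 16
  J2 runs 3 units, time = 19
  J4 runs 3 units, time = 22
  J5 runs 3 units, time = 25
  J2 runs 1 units, time = 26
  J4 runs 3 units, time = 29
  J5 runs 3 units, time = 32
  J4 runs 1 units, time = 33
  J5 runs 1 units, time = 34
Finish times: [16, 26, 9, 33, 34]
Average turnaround = 118/5 = 23.6

23.6


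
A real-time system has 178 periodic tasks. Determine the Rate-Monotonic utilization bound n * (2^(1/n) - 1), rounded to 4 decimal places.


Compute 2^(1/178) = 1.0039016771
Subtract 1: 1.0039016771 - 1 = 0.0039016771
Multiply by n: 178 * 0.0039016771 = 0.6944985238
Round to 4 dp: 0.6945

0.6945


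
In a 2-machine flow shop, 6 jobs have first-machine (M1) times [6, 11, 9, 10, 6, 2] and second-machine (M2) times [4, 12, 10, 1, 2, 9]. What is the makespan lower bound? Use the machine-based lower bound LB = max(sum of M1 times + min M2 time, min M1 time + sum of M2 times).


LB1 = sum(M1 times) + min(M2 times) = 44 + 1 = 45
LB2 = min(M1 times) + sum(M2 times) = 2 + 38 = 40
Lower bound = max(LB1, LB2) = max(45, 40) = 45

45


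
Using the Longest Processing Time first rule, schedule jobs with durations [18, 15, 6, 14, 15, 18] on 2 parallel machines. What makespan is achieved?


Sort jobs in decreasing order (LPT): [18, 18, 15, 15, 14, 6]
Assign each job to the least loaded machine:
  Machine 1: jobs [18, 15, 14], load = 47
  Machine 2: jobs [18, 15, 6], load = 39
Makespan = max load = 47

47


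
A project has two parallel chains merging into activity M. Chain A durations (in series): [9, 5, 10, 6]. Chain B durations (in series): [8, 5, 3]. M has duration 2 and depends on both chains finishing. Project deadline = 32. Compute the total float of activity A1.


Forward pass: ES(A1) = sum of predecessors on chain A = 0
EF = ES + duration = 0 + 9 = 9
Backward pass: LF(M) = deadline = 32; LS(M) = 32 - 2 = 30
LF(A1) = LS(M) - sum(successors on chain A) = 30 - 21 = 9
LS = LF - duration = 9 - 9 = 0
Total float = LS - ES = 0 - 0 = 0

0


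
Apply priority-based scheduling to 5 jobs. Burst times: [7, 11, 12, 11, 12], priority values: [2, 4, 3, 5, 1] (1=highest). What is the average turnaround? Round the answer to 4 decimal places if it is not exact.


Sort by priority (ascending = highest first):
Order: [(1, 12), (2, 7), (3, 12), (4, 11), (5, 11)]
Completion times:
  Priority 1, burst=12, C=12
  Priority 2, burst=7, C=19
  Priority 3, burst=12, C=31
  Priority 4, burst=11, C=42
  Priority 5, burst=11, C=53
Average turnaround = 157/5 = 31.4

31.4


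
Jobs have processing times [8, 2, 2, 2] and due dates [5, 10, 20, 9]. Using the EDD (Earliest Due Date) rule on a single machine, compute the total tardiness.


Sort by due date (EDD order): [(8, 5), (2, 9), (2, 10), (2, 20)]
Compute completion times and tardiness:
  Job 1: p=8, d=5, C=8, tardiness=max(0,8-5)=3
  Job 2: p=2, d=9, C=10, tardiness=max(0,10-9)=1
  Job 3: p=2, d=10, C=12, tardiness=max(0,12-10)=2
  Job 4: p=2, d=20, C=14, tardiness=max(0,14-20)=0
Total tardiness = 6

6


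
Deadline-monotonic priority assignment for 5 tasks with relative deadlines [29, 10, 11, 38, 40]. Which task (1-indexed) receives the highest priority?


Sort tasks by relative deadline (ascending):
  Task 2: deadline = 10
  Task 3: deadline = 11
  Task 1: deadline = 29
  Task 4: deadline = 38
  Task 5: deadline = 40
Priority order (highest first): [2, 3, 1, 4, 5]
Highest priority task = 2

2


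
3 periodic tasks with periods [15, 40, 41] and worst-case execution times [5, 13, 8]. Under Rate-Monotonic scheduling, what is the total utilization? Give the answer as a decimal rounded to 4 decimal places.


Compute individual utilizations (exact fractions):
  Task 1: C/T = 5/15 = 1/3 (approx. 0.3333)
  Task 2: C/T = 13/40 (approx. 0.325)
  Task 3: C/T = 8/41 (approx. 0.1951)
Total utilization U = 1/3 + 13/40 + 8/41 = 4199/4920
Rounded to 4 decimal places: U = 0.8535
RM (Liu & Layland) bound for 3 tasks = 0.779763; compare with U = 4199/4920 (approx. 0.853455)
bound < U <= 1, so the RM sufficient condition is not met (inconclusive; an exact test such as response-time analysis is needed).

0.8535


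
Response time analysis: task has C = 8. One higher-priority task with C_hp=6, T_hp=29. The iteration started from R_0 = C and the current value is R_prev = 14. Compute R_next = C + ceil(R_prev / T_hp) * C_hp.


R_next = C + ceil(R_prev / T_hp) * C_hp
ceil(14 / 29) = ceil(0.4828) = 1
Interference = 1 * 6 = 6
R_next = 8 + 6 = 14
R_next = R_prev, so the iteration has converged (response time = 14).

14


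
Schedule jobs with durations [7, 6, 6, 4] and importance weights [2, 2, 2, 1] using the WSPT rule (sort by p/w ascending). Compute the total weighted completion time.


Compute p/w ratios and sort ascending (WSPT): [(6, 2), (6, 2), (7, 2), (4, 1)]
Compute weighted completion times:
  Job (p=6,w=2): C=6, w*C=2*6=12
  Job (p=6,w=2): C=12, w*C=2*12=24
  Job (p=7,w=2): C=19, w*C=2*19=38
  Job (p=4,w=1): C=23, w*C=1*23=23
Total weighted completion time = 97

97


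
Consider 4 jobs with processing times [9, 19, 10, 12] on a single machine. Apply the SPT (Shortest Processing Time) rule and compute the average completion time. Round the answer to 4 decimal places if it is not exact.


Sort jobs by processing time (SPT order): [9, 10, 12, 19]
Compute completion times sequentially:
  Job 1: processing = 9, completes at 9
  Job 2: processing = 10, completes at 19
  Job 3: processing = 12, completes at 31
  Job 4: processing = 19, completes at 50
Sum of completion times = 109
Average completion time = 109/4 = 27.25

27.25


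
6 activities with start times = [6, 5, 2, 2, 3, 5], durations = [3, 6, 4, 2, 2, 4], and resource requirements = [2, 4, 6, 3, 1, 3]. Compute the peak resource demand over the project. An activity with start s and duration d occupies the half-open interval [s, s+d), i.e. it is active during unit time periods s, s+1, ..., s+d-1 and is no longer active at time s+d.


Each activity i is active on [start_i, start_i + duration_i).
Compute total resource usage per time slot:
  t=0: active resources = [], total = 0
  t=1: active resources = [], total = 0
  t=2: active resources = [6, 3], total = 9
  t=3: active resources = [6, 3, 1], total = 10
  t=4: active resources = [6, 1], total = 7
  t=5: active resources = [4, 6, 3], total = 13
  t=6: active resources = [2, 4, 3], total = 9
  t=7: active resources = [2, 4, 3], total = 9
  t=8: active resources = [2, 4, 3], total = 9
  t=9: active resources = [4], total = 4
  t=10: active resources = [4], total = 4
Peak resource demand = 13

13


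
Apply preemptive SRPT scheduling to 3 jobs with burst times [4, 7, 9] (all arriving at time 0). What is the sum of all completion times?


Since all jobs arrive at t=0, SRPT equals SPT ordering.
SPT order: [4, 7, 9]
Completion times:
  Job 1: p=4, C=4
  Job 2: p=7, C=11
  Job 3: p=9, C=20
Total completion time = 4 + 11 + 20 = 35

35


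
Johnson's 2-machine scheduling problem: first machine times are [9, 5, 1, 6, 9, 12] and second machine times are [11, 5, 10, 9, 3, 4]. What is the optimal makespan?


Apply Johnson's rule:
  Group 1 (a <= b): [(3, 1, 10), (2, 5, 5), (4, 6, 9), (1, 9, 11)]
  Group 2 (a > b): [(6, 12, 4), (5, 9, 3)]
Optimal job order: [3, 2, 4, 1, 6, 5]
Schedule:
  Job 3: M1 done at 1, M2 done at 11
  Job 2: M1 done at 6, M2 done at 16
  Job 4: M1 done at 12, M2 done at 25
  Job 1: M1 done at 21, M2 done at 36
  Job 6: M1 done at 33, M2 done at 40
  Job 5: M1 done at 42, M2 done at 45
Makespan = 45

45


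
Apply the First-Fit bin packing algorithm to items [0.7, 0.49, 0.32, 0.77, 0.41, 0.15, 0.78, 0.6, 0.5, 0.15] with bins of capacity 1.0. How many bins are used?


Place items sequentially using First-Fit:
  Item 0.7 -> new Bin 1
  Item 0.49 -> new Bin 2
  Item 0.32 -> Bin 2 (now 0.81)
  Item 0.77 -> new Bin 3
  Item 0.41 -> new Bin 4
  Item 0.15 -> Bin 1 (now 0.85)
  Item 0.78 -> new Bin 5
  Item 0.6 -> new Bin 6
  Item 0.5 -> Bin 4 (now 0.91)
  Item 0.15 -> Bin 1 (now 1.0)
Total bins used = 6

6


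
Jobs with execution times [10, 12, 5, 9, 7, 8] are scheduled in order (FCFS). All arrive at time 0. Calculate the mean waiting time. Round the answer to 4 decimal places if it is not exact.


FCFS order (as given): [10, 12, 5, 9, 7, 8]
Waiting times:
  Job 1: wait = 0
  Job 2: wait = 10
  Job 3: wait = 22
  Job 4: wait = 27
  Job 5: wait = 36
  Job 6: wait = 43
Sum of waiting times = 138
Average waiting time = 138/6 = 23.0

23.0


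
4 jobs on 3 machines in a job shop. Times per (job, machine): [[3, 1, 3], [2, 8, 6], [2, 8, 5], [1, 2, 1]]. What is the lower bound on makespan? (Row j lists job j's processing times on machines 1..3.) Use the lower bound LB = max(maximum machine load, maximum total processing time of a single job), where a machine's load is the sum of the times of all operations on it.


Machine loads:
  Machine 1: 3 + 2 + 2 + 1 = 8
  Machine 2: 1 + 8 + 8 + 2 = 19
  Machine 3: 3 + 6 + 5 + 1 = 15
Max machine load = 19
Job totals:
  Job 1: 7
  Job 2: 16
  Job 3: 15
  Job 4: 4
Max job total = 16
Lower bound = max(19, 16) = 19

19


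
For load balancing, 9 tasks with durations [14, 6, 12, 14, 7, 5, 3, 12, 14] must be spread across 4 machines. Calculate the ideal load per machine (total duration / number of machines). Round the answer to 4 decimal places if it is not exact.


Total processing time = 14 + 6 + 12 + 14 + 7 + 5 + 3 + 12 + 14 = 87
Number of machines = 4
Ideal balanced load = 87 / 4 = 21.75

21.75


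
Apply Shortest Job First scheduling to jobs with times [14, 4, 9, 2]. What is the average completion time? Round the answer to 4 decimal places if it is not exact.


SJF order (ascending): [2, 4, 9, 14]
Completion times:
  Job 1: burst=2, C=2
  Job 2: burst=4, C=6
  Job 3: burst=9, C=15
  Job 4: burst=14, C=29
Average completion = 52/4 = 13.0

13.0


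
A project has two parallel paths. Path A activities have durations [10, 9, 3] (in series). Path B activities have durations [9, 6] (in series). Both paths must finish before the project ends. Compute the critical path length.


Path A total = 10 + 9 + 3 = 22
Path B total = 9 + 6 = 15
Critical path = longest path = max(22, 15) = 22

22


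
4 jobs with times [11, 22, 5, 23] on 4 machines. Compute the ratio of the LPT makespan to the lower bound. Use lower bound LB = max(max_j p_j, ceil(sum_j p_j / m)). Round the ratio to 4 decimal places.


LPT order: [23, 22, 11, 5]
Machine loads after assignment: [23, 22, 11, 5]
LPT makespan = 23
Lower bound = max(max_job, ceil(total/4)) = max(23, 16) = 23
Ratio = 23 / 23 = 1.0

1.0


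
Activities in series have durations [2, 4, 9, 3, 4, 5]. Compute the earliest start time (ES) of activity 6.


Activity 6 starts after activities 1 through 5 complete.
Predecessor durations: [2, 4, 9, 3, 4]
ES = 2 + 4 + 9 + 3 + 4 = 22

22


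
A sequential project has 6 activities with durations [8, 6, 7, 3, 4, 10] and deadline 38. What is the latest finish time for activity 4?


LF(activity 4) = deadline - sum of successor durations
Successors: activities 5 through 6 with durations [4, 10]
Sum of successor durations = 14
LF = 38 - 14 = 24

24


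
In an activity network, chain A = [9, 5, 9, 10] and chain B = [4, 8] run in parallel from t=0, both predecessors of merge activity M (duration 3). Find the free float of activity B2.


ES(B2) = sum of predecessors on chain B = 4
EF(B2) = ES + duration = 4 + 8 = 12
Successor of B2 is M. ES(M) = max(sum(A), sum(B)) = max(33, 12) = 33
Free float = ES(successor) - EF(current) = 33 - 12 = 21

21


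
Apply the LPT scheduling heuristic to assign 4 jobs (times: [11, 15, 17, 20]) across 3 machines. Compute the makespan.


Sort jobs in decreasing order (LPT): [20, 17, 15, 11]
Assign each job to the least loaded machine:
  Machine 1: jobs [20], load = 20
  Machine 2: jobs [17], load = 17
  Machine 3: jobs [15, 11], load = 26
Makespan = max load = 26

26


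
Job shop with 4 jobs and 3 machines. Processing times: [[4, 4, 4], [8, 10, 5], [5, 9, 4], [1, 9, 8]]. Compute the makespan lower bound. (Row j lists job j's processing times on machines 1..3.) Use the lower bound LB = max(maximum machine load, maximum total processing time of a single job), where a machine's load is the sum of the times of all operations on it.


Machine loads:
  Machine 1: 4 + 8 + 5 + 1 = 18
  Machine 2: 4 + 10 + 9 + 9 = 32
  Machine 3: 4 + 5 + 4 + 8 = 21
Max machine load = 32
Job totals:
  Job 1: 12
  Job 2: 23
  Job 3: 18
  Job 4: 18
Max job total = 23
Lower bound = max(32, 23) = 32

32


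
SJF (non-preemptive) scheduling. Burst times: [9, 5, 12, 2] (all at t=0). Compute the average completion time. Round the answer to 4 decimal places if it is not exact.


SJF order (ascending): [2, 5, 9, 12]
Completion times:
  Job 1: burst=2, C=2
  Job 2: burst=5, C=7
  Job 3: burst=9, C=16
  Job 4: burst=12, C=28
Average completion = 53/4 = 13.25

13.25


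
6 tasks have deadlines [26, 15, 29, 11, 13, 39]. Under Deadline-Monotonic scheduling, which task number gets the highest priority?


Sort tasks by relative deadline (ascending):
  Task 4: deadline = 11
  Task 5: deadline = 13
  Task 2: deadline = 15
  Task 1: deadline = 26
  Task 3: deadline = 29
  Task 6: deadline = 39
Priority order (highest first): [4, 5, 2, 1, 3, 6]
Highest priority task = 4

4


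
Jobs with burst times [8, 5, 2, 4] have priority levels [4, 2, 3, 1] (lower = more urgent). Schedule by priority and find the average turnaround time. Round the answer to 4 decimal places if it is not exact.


Sort by priority (ascending = highest first):
Order: [(1, 4), (2, 5), (3, 2), (4, 8)]
Completion times:
  Priority 1, burst=4, C=4
  Priority 2, burst=5, C=9
  Priority 3, burst=2, C=11
  Priority 4, burst=8, C=19
Average turnaround = 43/4 = 10.75

10.75


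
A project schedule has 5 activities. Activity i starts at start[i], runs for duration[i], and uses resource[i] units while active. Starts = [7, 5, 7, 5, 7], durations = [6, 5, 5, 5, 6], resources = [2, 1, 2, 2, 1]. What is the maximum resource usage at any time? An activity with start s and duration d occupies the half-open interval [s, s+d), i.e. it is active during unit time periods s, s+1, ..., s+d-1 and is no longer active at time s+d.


Each activity i is active on [start_i, start_i + duration_i).
Compute total resource usage per time slot:
  t=0: active resources = [], total = 0
  t=1: active resources = [], total = 0
  t=2: active resources = [], total = 0
  t=3: active resources = [], total = 0
  t=4: active resources = [], total = 0
  t=5: active resources = [1, 2], total = 3
  t=6: active resources = [1, 2], total = 3
  t=7: active resources = [2, 1, 2, 2, 1], total = 8
  t=8: active resources = [2, 1, 2, 2, 1], total = 8
  t=9: active resources = [2, 1, 2, 2, 1], total = 8
  t=10: active resources = [2, 2, 1], total = 5
  t=11: active resources = [2, 2, 1], total = 5
  t=12: active resources = [2, 1], total = 3
Peak resource demand = 8

8


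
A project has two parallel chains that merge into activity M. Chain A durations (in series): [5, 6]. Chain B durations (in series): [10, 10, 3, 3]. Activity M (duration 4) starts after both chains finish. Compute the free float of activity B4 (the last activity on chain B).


ES(B4) = sum of predecessors on chain B = 23
EF(B4) = ES + duration = 23 + 3 = 26
Successor of B4 is M. ES(M) = max(sum(A), sum(B)) = max(11, 26) = 26
Free float = ES(successor) - EF(current) = 26 - 26 = 0

0


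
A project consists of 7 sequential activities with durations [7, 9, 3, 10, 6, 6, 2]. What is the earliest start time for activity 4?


Activity 4 starts after activities 1 through 3 complete.
Predecessor durations: [7, 9, 3]
ES = 7 + 9 + 3 = 19

19


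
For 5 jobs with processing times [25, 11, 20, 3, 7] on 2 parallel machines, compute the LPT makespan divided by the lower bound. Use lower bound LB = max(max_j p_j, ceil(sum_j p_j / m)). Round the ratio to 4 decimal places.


LPT order: [25, 20, 11, 7, 3]
Machine loads after assignment: [32, 34]
LPT makespan = 34
Lower bound = max(max_job, ceil(total/2)) = max(25, 33) = 33
Ratio = 34 / 33 = 1.0303

1.0303


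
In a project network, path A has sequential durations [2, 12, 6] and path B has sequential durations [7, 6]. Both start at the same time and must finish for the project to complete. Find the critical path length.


Path A total = 2 + 12 + 6 = 20
Path B total = 7 + 6 = 13
Critical path = longest path = max(20, 13) = 20

20


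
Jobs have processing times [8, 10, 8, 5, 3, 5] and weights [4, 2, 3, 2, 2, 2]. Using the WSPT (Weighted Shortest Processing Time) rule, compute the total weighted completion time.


Compute p/w ratios and sort ascending (WSPT): [(3, 2), (8, 4), (5, 2), (5, 2), (8, 3), (10, 2)]
Compute weighted completion times:
  Job (p=3,w=2): C=3, w*C=2*3=6
  Job (p=8,w=4): C=11, w*C=4*11=44
  Job (p=5,w=2): C=16, w*C=2*16=32
  Job (p=5,w=2): C=21, w*C=2*21=42
  Job (p=8,w=3): C=29, w*C=3*29=87
  Job (p=10,w=2): C=39, w*C=2*39=78
Total weighted completion time = 289

289


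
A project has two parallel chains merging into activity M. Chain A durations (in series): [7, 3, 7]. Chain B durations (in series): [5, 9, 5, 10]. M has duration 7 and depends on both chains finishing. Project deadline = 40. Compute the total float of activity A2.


Forward pass: ES(A2) = sum of predecessors on chain A = 7
EF = ES + duration = 7 + 3 = 10
Backward pass: LF(M) = deadline = 40; LS(M) = 40 - 7 = 33
LF(A2) = LS(M) - sum(successors on chain A) = 33 - 7 = 26
LS = LF - duration = 26 - 3 = 23
Total float = LS - ES = 23 - 7 = 16

16


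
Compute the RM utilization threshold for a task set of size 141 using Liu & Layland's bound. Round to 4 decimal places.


Compute 2^(1/141) = 1.0049280405
Subtract 1: 1.0049280405 - 1 = 0.0049280405
Multiply by n: 141 * 0.0049280405 = 0.6948537105
Round to 4 dp: 0.6949

0.6949


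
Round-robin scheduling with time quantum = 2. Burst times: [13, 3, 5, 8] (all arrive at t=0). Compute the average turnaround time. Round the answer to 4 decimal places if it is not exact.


Time quantum = 2
Execution trace:
  J1 runs 2 units, time = 2
  J2 runs 2 units, time = 4
  J3 runs 2 units, time = 6
  J4 runs 2 units, time = 8
  J1 runs 2 units, time = 10
  J2 runs 1 units, time = 11
  J3 runs 2 units, time = 13
  J4 runs 2 units, time = 15
  J1 runs 2 units, time = 17
  J3 runs 1 units, time = 18
  J4 runs 2 units, time = 20
  J1 runs 2 units, time = 22
  J4 runs 2 units, time = 24
  J1 runs 2 units, time = 26
  J1 runs 2 units, time = 28
  J1 runs 1 units, time = 29
Finish times: [29, 11, 18, 24]
Average turnaround = 82/4 = 20.5

20.5


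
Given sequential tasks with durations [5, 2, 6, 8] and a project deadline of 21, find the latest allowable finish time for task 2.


LF(activity 2) = deadline - sum of successor durations
Successors: activities 3 through 4 with durations [6, 8]
Sum of successor durations = 14
LF = 21 - 14 = 7

7


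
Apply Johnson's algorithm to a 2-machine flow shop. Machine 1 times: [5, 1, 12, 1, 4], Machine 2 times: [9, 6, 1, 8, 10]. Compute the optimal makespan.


Apply Johnson's rule:
  Group 1 (a <= b): [(2, 1, 6), (4, 1, 8), (5, 4, 10), (1, 5, 9)]
  Group 2 (a > b): [(3, 12, 1)]
Optimal job order: [2, 4, 5, 1, 3]
Schedule:
  Job 2: M1 done at 1, M2 done at 7
  Job 4: M1 done at 2, M2 done at 15
  Job 5: M1 done at 6, M2 done at 25
  Job 1: M1 done at 11, M2 done at 34
  Job 3: M1 done at 23, M2 done at 35
Makespan = 35

35


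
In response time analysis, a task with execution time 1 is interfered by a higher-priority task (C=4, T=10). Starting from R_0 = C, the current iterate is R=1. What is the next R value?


R_next = C + ceil(R_prev / T_hp) * C_hp
ceil(1 / 10) = ceil(0.1) = 1
Interference = 1 * 4 = 4
R_next = 1 + 4 = 5

5


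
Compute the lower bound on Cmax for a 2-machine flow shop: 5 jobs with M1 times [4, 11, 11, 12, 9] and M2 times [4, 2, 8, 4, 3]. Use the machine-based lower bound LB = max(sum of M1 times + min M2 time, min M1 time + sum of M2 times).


LB1 = sum(M1 times) + min(M2 times) = 47 + 2 = 49
LB2 = min(M1 times) + sum(M2 times) = 4 + 21 = 25
Lower bound = max(LB1, LB2) = max(49, 25) = 49

49


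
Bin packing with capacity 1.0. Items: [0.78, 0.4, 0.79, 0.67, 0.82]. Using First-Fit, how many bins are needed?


Place items sequentially using First-Fit:
  Item 0.78 -> new Bin 1
  Item 0.4 -> new Bin 2
  Item 0.79 -> new Bin 3
  Item 0.67 -> new Bin 4
  Item 0.82 -> new Bin 5
Total bins used = 5

5


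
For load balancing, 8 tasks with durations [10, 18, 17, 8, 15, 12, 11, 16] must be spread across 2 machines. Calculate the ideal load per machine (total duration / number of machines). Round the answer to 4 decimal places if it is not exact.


Total processing time = 10 + 18 + 17 + 8 + 15 + 12 + 11 + 16 = 107
Number of machines = 2
Ideal balanced load = 107 / 2 = 53.5

53.5


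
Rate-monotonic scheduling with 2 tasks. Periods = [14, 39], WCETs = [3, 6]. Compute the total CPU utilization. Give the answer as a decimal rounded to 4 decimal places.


Compute individual utilizations (exact fractions):
  Task 1: C/T = 3/14 (approx. 0.2143)
  Task 2: C/T = 6/39 = 2/13 (approx. 0.1538)
Total utilization U = 3/14 + 2/13 = 67/182
Rounded to 4 decimal places: U = 0.3681
RM (Liu & Layland) bound for 2 tasks = 0.828427; compare with U = 67/182 (approx. 0.368132)
U <= bound, so schedulable by RM sufficient condition.

0.3681


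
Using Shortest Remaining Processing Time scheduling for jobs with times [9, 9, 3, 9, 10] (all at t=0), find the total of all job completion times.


Since all jobs arrive at t=0, SRPT equals SPT ordering.
SPT order: [3, 9, 9, 9, 10]
Completion times:
  Job 1: p=3, C=3
  Job 2: p=9, C=12
  Job 3: p=9, C=21
  Job 4: p=9, C=30
  Job 5: p=10, C=40
Total completion time = 3 + 12 + 21 + 30 + 40 = 106

106


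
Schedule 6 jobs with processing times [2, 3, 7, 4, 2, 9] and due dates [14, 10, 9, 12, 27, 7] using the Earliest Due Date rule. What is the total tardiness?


Sort by due date (EDD order): [(9, 7), (7, 9), (3, 10), (4, 12), (2, 14), (2, 27)]
Compute completion times and tardiness:
  Job 1: p=9, d=7, C=9, tardiness=max(0,9-7)=2
  Job 2: p=7, d=9, C=16, tardiness=max(0,16-9)=7
  Job 3: p=3, d=10, C=19, tardiness=max(0,19-10)=9
  Job 4: p=4, d=12, C=23, tardiness=max(0,23-12)=11
  Job 5: p=2, d=14, C=25, tardiness=max(0,25-14)=11
  Job 6: p=2, d=27, C=27, tardiness=max(0,27-27)=0
Total tardiness = 40

40


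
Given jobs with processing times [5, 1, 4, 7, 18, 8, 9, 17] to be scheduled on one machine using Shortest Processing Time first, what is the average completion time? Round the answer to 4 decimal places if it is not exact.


Sort jobs by processing time (SPT order): [1, 4, 5, 7, 8, 9, 17, 18]
Compute completion times sequentially:
  Job 1: processing = 1, completes at 1
  Job 2: processing = 4, completes at 5
  Job 3: processing = 5, completes at 10
  Job 4: processing = 7, completes at 17
  Job 5: processing = 8, completes at 25
  Job 6: processing = 9, completes at 34
  Job 7: processing = 17, completes at 51
  Job 8: processing = 18, completes at 69
Sum of completion times = 212
Average completion time = 212/8 = 26.5

26.5


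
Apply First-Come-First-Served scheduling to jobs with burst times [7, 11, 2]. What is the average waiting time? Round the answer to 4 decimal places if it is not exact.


FCFS order (as given): [7, 11, 2]
Waiting times:
  Job 1: wait = 0
  Job 2: wait = 7
  Job 3: wait = 18
Sum of waiting times = 25
Average waiting time = 25/3 = 8.3333

8.3333


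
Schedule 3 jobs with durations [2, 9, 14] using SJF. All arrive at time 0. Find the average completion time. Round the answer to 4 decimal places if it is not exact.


SJF order (ascending): [2, 9, 14]
Completion times:
  Job 1: burst=2, C=2
  Job 2: burst=9, C=11
  Job 3: burst=14, C=25
Average completion = 38/3 = 12.6667

12.6667


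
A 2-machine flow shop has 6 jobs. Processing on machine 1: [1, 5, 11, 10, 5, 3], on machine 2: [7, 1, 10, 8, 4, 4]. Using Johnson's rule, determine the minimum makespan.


Apply Johnson's rule:
  Group 1 (a <= b): [(1, 1, 7), (6, 3, 4)]
  Group 2 (a > b): [(3, 11, 10), (4, 10, 8), (5, 5, 4), (2, 5, 1)]
Optimal job order: [1, 6, 3, 4, 5, 2]
Schedule:
  Job 1: M1 done at 1, M2 done at 8
  Job 6: M1 done at 4, M2 done at 12
  Job 3: M1 done at 15, M2 done at 25
  Job 4: M1 done at 25, M2 done at 33
  Job 5: M1 done at 30, M2 done at 37
  Job 2: M1 done at 35, M2 done at 38
Makespan = 38

38


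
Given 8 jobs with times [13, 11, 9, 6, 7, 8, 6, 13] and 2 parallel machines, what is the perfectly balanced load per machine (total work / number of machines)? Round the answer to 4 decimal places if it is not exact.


Total processing time = 13 + 11 + 9 + 6 + 7 + 8 + 6 + 13 = 73
Number of machines = 2
Ideal balanced load = 73 / 2 = 36.5

36.5


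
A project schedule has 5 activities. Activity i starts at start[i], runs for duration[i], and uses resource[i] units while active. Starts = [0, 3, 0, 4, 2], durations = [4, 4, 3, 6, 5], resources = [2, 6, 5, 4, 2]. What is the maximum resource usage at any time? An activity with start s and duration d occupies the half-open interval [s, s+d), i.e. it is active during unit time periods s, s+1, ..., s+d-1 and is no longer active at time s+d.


Each activity i is active on [start_i, start_i + duration_i).
Compute total resource usage per time slot:
  t=0: active resources = [2, 5], total = 7
  t=1: active resources = [2, 5], total = 7
  t=2: active resources = [2, 5, 2], total = 9
  t=3: active resources = [2, 6, 2], total = 10
  t=4: active resources = [6, 4, 2], total = 12
  t=5: active resources = [6, 4, 2], total = 12
  t=6: active resources = [6, 4, 2], total = 12
  t=7: active resources = [4], total = 4
  t=8: active resources = [4], total = 4
  t=9: active resources = [4], total = 4
Peak resource demand = 12

12


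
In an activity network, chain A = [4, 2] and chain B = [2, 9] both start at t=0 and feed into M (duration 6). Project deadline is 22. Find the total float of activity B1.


Forward pass: ES(B1) = sum of predecessors on chain B = 0
EF = ES + duration = 0 + 2 = 2
Backward pass: LF(M) = deadline = 22; LS(M) = 22 - 6 = 16
LF(B1) = LS(M) - sum(successors on chain B) = 16 - 9 = 7
LS = LF - duration = 7 - 2 = 5
Total float = LS - ES = 5 - 0 = 5

5


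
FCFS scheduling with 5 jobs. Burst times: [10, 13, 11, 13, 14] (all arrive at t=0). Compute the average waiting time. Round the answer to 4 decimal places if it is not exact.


FCFS order (as given): [10, 13, 11, 13, 14]
Waiting times:
  Job 1: wait = 0
  Job 2: wait = 10
  Job 3: wait = 23
  Job 4: wait = 34
  Job 5: wait = 47
Sum of waiting times = 114
Average waiting time = 114/5 = 22.8

22.8


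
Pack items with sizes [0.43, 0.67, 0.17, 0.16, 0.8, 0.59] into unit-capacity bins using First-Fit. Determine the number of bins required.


Place items sequentially using First-Fit:
  Item 0.43 -> new Bin 1
  Item 0.67 -> new Bin 2
  Item 0.17 -> Bin 1 (now 0.6)
  Item 0.16 -> Bin 1 (now 0.76)
  Item 0.8 -> new Bin 3
  Item 0.59 -> new Bin 4
Total bins used = 4

4


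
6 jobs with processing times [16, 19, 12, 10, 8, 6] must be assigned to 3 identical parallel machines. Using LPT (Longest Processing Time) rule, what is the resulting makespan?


Sort jobs in decreasing order (LPT): [19, 16, 12, 10, 8, 6]
Assign each job to the least loaded machine:
  Machine 1: jobs [19, 6], load = 25
  Machine 2: jobs [16, 8], load = 24
  Machine 3: jobs [12, 10], load = 22
Makespan = max load = 25

25


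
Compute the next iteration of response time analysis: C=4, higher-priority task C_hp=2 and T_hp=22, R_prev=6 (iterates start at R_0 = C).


R_next = C + ceil(R_prev / T_hp) * C_hp
ceil(6 / 22) = ceil(0.2727) = 1
Interference = 1 * 2 = 2
R_next = 4 + 2 = 6
R_next = R_prev, so the iteration has converged (response time = 6).

6


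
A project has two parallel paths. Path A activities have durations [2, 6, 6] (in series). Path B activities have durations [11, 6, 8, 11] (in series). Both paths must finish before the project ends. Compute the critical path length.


Path A total = 2 + 6 + 6 = 14
Path B total = 11 + 6 + 8 + 11 = 36
Critical path = longest path = max(14, 36) = 36

36


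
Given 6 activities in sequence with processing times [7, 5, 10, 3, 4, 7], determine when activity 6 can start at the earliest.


Activity 6 starts after activities 1 through 5 complete.
Predecessor durations: [7, 5, 10, 3, 4]
ES = 7 + 5 + 10 + 3 + 4 = 29

29


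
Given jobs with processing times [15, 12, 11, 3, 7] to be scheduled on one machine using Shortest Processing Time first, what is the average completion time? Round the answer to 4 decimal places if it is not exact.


Sort jobs by processing time (SPT order): [3, 7, 11, 12, 15]
Compute completion times sequentially:
  Job 1: processing = 3, completes at 3
  Job 2: processing = 7, completes at 10
  Job 3: processing = 11, completes at 21
  Job 4: processing = 12, completes at 33
  Job 5: processing = 15, completes at 48
Sum of completion times = 115
Average completion time = 115/5 = 23.0

23.0


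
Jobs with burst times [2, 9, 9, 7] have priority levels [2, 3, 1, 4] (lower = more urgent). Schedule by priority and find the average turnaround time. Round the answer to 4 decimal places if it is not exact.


Sort by priority (ascending = highest first):
Order: [(1, 9), (2, 2), (3, 9), (4, 7)]
Completion times:
  Priority 1, burst=9, C=9
  Priority 2, burst=2, C=11
  Priority 3, burst=9, C=20
  Priority 4, burst=7, C=27
Average turnaround = 67/4 = 16.75

16.75
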